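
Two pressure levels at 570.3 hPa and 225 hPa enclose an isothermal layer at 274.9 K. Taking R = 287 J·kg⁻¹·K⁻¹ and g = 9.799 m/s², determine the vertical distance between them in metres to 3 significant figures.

Δz ≈ 7490 m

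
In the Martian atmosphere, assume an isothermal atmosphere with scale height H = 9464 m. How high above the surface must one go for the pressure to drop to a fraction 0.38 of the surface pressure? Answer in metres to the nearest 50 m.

z ≈ 9150 m

Set P/P₀ = exp(−z/H) = 0.38, so z = −H ln(0.38).
−ln(0.38) = 0.96758; z = 9464.0 × 0.96758 = 9157.2 m.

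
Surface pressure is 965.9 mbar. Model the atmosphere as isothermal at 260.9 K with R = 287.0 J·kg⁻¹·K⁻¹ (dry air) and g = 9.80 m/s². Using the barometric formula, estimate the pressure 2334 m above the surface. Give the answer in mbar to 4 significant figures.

P ≈ 711.7 mbar

Scale height: H = RT/g = 287.0 × 260.9 / 9.80 = 7640.6 m.
Barometric formula: P = P₀ exp(−z/H).
z/H = 2334.0/7640.6 = 0.30547; exp(−0.30547) = 0.73678.
P = 965.9 × 0.73678 = 711.66 mbar.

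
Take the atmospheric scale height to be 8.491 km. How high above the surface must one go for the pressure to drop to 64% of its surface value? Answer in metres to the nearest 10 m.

Set P/P₀ = exp(−z/H) = 0.64, so z = −H ln(0.64).
−ln(0.64) = 0.44629; z = 8491.0 × 0.44629 = 3789.4 m.

z ≈ 3790 m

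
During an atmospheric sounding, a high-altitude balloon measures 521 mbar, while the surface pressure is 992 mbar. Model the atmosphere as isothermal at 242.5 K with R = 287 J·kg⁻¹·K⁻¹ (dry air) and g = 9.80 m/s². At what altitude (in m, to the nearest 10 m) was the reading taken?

Scale height: H = RT/g = 287 × 242.5 / 9.80 = 7101.8 m.
Invert the barometric formula: z = H ln(P₀/P).
P₀/P = 992/521 = 1.9040; ln(1.9040) = 0.64396.
z = 7101.8 × 0.64396 = 4573.3 m.

z ≈ 4570 m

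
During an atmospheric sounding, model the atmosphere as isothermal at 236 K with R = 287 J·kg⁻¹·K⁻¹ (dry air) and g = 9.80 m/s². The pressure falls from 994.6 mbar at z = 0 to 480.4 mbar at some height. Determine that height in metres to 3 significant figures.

Scale height: H = RT/g = 287 × 236 / 9.80 = 6911.4 m.
Invert the barometric formula: z = H ln(P₀/P).
P₀/P = 994.6/480.4 = 2.0704; ln(2.0704) = 0.72774.
z = 6911.4 × 0.72774 = 5029.7 m.

z ≈ 5030 m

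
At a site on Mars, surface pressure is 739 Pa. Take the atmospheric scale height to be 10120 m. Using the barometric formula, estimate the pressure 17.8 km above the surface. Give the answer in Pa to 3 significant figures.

Barometric formula: P = P₀ exp(−z/H).
z/H = 17800/10120 = 1.7589; exp(−1.7589) = 0.17223.
P = 739 × 0.17223 = 127.28 Pa.

P ≈ 127 Pa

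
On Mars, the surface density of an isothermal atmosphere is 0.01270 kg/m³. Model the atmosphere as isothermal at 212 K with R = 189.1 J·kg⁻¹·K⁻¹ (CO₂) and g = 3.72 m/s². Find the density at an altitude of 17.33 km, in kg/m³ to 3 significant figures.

ρ ≈ 0.00254 kg/m³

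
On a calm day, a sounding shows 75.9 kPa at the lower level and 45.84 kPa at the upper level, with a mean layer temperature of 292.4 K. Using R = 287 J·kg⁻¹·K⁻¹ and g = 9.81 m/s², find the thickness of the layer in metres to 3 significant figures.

Δz ≈ 4310 m

Hypsometric equation: Δz = (R T̄/g) ln(P₁/P₂).
R T̄/g = 287 × 292.4 / 9.81 = 8554.4 m.
ln(75.9/45.84) = ln(1.6558) = 0.50428.
Δz = 8554.4 × 0.50428 = 4313.8 m.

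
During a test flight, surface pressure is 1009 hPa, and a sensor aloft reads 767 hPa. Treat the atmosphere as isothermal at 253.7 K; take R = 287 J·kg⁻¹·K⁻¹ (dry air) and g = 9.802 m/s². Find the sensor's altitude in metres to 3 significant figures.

z ≈ 2040 m

Scale height: H = RT/g = 287 × 253.7 / 9.802 = 7428.3 m.
Invert the barometric formula: z = H ln(P₀/P).
P₀/P = 1009/767 = 1.3155; ln(1.3155) = 0.27422.
z = 7428.3 × 0.27422 = 2037.0 m.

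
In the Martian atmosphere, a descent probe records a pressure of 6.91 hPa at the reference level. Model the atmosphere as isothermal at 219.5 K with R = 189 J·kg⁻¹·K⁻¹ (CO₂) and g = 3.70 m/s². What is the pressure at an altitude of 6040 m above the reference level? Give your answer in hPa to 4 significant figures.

Scale height: H = RT/g = 189 × 219.5 / 3.70 = 11212 m.
Barometric formula: P = P₀ exp(−z/H).
z/H = 6040.0/11212 = 0.53871; exp(−0.53871) = 0.58350.
P = 6.91 × 0.58350 = 4.0320 hPa.

P ≈ 4.032 hPa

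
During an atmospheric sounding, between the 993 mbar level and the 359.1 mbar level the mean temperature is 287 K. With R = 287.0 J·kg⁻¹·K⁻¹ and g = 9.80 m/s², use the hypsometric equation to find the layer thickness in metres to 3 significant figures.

Hypsometric equation: Δz = (R T̄/g) ln(P₁/P₂).
R T̄/g = 287.0 × 287 / 9.80 = 8405.0 m.
ln(993/359.1) = ln(2.7652) = 1.0171.
Δz = 8405.0 × 1.0171 = 8548.7 m.

Δz ≈ 8550 m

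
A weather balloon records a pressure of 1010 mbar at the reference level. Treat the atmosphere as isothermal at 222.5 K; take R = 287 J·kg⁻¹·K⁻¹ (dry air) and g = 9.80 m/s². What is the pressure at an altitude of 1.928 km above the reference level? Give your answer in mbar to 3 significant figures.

P ≈ 751 mbar

Scale height: H = RT/g = 287 × 222.5 / 9.80 = 6516.1 m.
Barometric formula: P = P₀ exp(−z/H).
z/H = 1928.0/6516.1 = 0.29588; exp(−0.29588) = 0.74388.
P = 1010 × 0.74388 = 751.32 mbar.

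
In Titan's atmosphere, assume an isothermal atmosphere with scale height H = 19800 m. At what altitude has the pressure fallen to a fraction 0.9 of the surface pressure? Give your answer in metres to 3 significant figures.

z ≈ 2090 m

Set P/P₀ = exp(−z/H) = 0.9, so z = −H ln(0.9).
−ln(0.9) = 0.10536; z = 19800 × 0.10536 = 2086.1 m.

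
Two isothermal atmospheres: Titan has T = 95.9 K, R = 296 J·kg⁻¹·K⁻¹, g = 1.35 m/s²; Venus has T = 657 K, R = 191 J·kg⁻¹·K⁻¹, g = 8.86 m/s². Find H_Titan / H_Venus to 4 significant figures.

H = RT/g for each body.
H_Titan = 296 × 95.9 / 1.35 = 21027 m.
H_Venus = 191 × 657 / 8.86 = 14163 m.
H_Titan/H_Venus = 21027/14163 = 1.4846.

H_Titan/H_Venus ≈ 1.485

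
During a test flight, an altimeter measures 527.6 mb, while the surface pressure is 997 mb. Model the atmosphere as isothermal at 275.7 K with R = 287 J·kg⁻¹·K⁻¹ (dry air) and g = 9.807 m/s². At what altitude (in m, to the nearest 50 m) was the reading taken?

z ≈ 5150 m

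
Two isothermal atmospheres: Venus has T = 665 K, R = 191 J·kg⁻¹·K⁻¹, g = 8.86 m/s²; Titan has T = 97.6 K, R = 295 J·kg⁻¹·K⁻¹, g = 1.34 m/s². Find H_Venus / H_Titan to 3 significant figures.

H = RT/g for each body.
H_Venus = 191 × 665 / 8.86 = 14336 m.
H_Titan = 295 × 97.6 / 1.34 = 21487 m.
H_Venus/H_Titan = 14336/21487 = 0.66719.

H_Venus/H_Titan ≈ 0.667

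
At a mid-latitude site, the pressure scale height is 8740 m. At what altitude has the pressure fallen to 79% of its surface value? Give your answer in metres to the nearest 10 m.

Set P/P₀ = exp(−z/H) = 0.79, so z = −H ln(0.79).
−ln(0.79) = 0.23572; z = 8740.0 × 0.23572 = 2060.2 m.

z ≈ 2060 m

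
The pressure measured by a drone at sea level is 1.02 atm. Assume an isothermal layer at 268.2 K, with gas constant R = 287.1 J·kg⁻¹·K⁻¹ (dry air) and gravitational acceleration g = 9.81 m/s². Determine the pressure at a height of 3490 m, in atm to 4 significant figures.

P ≈ 0.6539 atm

Scale height: H = RT/g = 287.1 × 268.2 / 9.81 = 7849.2 m.
Barometric formula: P = P₀ exp(−z/H).
z/H = 3490.0/7849.2 = 0.44463; exp(−0.44463) = 0.64106.
P = 1.02 × 0.64106 = 0.65388 atm.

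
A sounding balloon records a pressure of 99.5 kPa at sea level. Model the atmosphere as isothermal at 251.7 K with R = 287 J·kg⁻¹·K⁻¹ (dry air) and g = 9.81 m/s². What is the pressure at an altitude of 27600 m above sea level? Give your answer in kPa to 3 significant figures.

Scale height: H = RT/g = 287 × 251.7 / 9.81 = 7363.7 m.
Barometric formula: P = P₀ exp(−z/H).
z/H = 27600/7363.7 = 3.7481; exp(−3.7481) = 0.023562.
P = 99.5 × 0.023562 = 2.3444 kPa.

P ≈ 2.34 kPa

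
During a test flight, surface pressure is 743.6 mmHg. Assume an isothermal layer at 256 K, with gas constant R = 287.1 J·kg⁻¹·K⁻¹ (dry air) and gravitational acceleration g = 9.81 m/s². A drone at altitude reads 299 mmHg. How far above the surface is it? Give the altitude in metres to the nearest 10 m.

Scale height: H = RT/g = 287.1 × 256 / 9.81 = 7492.1 m.
Invert the barometric formula: z = H ln(P₀/P).
P₀/P = 743.6/299 = 2.4870; ln(2.4870) = 0.91108.
z = 7492.1 × 0.91108 = 6825.9 m.

z ≈ 6830 m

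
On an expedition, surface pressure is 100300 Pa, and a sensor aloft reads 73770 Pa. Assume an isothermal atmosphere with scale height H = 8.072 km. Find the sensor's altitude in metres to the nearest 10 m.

z ≈ 2480 m

Invert the barometric formula: z = H ln(P₀/P).
P₀/P = 100300/73770 = 1.3596; ln(1.3596) = 0.30719.
z = 8072.0 × 0.30719 = 2479.6 m.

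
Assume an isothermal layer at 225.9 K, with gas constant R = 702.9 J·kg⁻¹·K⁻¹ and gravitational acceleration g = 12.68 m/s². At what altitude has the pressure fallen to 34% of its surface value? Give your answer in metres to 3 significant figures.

Scale height: H = RT/g = 702.9 × 225.9 / 12.68 = 12522 m.
Set P/P₀ = exp(−z/H) = 0.34, so z = −H ln(0.34).
−ln(0.34) = 1.0788; z = 12522 × 1.0788 = 13509 m.

z ≈ 13500 m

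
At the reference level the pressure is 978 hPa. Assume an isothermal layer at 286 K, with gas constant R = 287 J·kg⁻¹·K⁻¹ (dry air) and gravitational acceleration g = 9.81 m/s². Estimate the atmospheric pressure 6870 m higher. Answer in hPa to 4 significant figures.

Scale height: H = RT/g = 287 × 286 / 9.81 = 8367.2 m.
Barometric formula: P = P₀ exp(−z/H).
z/H = 6870.0/8367.2 = 0.82106; exp(−0.82106) = 0.43997.
P = 978 × 0.43997 = 430.29 hPa.

P ≈ 430.3 hPa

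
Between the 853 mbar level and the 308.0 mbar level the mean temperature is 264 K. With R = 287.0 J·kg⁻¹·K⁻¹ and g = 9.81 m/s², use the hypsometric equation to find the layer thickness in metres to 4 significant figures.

Hypsometric equation: Δz = (R T̄/g) ln(P₁/P₂).
R T̄/g = 287.0 × 264 / 9.81 = 7723.5 m.
ln(853/308.0) = ln(2.7695) = 1.0187.
Δz = 7723.5 × 1.0187 = 7867.9 m.

Δz ≈ 7868 m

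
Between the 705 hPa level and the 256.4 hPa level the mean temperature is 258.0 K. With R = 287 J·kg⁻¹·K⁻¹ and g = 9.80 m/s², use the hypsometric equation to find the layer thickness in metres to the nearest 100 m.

Δz ≈ 7600 m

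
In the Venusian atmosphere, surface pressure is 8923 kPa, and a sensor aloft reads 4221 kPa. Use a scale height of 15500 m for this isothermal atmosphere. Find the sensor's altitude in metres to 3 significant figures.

z ≈ 11600 m

Invert the barometric formula: z = H ln(P₀/P).
P₀/P = 8923/4221 = 2.1140; ln(2.1140) = 0.74858.
z = 15500 × 0.74858 = 11603 m.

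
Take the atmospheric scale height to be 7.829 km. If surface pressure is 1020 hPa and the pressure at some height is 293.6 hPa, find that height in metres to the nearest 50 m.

z ≈ 9750 m

Invert the barometric formula: z = H ln(P₀/P).
P₀/P = 1020/293.6 = 3.4741; ln(3.4741) = 1.2453.
z = 7829.0 × 1.2453 = 9749.5 m.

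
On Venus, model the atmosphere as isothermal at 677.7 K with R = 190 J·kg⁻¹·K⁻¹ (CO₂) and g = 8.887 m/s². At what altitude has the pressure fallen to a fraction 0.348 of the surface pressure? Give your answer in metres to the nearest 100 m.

Scale height: H = RT/g = 190 × 677.7 / 8.887 = 14489 m.
Set P/P₀ = exp(−z/H) = 0.348, so z = −H ln(0.348).
−ln(0.348) = 1.0556; z = 14489 × 1.0556 = 15295 m.

z ≈ 15300 m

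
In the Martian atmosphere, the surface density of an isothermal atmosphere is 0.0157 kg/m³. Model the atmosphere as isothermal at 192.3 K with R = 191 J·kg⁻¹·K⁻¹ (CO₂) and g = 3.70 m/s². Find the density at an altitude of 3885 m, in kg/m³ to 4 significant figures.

ρ ≈ 0.01062 kg/m³

Scale height: H = RT/g = 191 × 192.3 / 3.70 = 9926.8 m.
In an isothermal atmosphere, density decays like pressure: ρ = ρ₀ exp(−z/H).
z/H = 3885.0/9926.8 = 0.39136; exp(−0.39136) = 0.67614.
ρ = 0.0157 × 0.67614 = 0.010615 kg/m³.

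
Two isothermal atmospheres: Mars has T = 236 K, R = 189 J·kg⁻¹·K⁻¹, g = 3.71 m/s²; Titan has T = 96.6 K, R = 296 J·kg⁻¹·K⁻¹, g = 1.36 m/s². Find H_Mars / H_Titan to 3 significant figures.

H = RT/g for each body.
H_Mars = 189 × 236 / 3.71 = 12023 m.
H_Titan = 296 × 96.6 / 1.36 = 21025 m.
H_Mars/H_Titan = 12023/21025 = 0.57184.

H_Mars/H_Titan ≈ 0.572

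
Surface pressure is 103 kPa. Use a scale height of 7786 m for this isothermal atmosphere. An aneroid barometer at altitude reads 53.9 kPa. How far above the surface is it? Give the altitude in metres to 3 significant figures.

z ≈ 5040 m

Invert the barometric formula: z = H ln(P₀/P).
P₀/P = 103/53.9 = 1.9109; ln(1.9109) = 0.64757.
z = 7786.0 × 0.64757 = 5042.0 m.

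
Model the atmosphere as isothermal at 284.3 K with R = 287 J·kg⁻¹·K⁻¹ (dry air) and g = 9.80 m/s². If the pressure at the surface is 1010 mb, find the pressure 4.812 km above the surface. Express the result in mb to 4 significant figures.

Scale height: H = RT/g = 287 × 284.3 / 9.80 = 8325.9 m.
Barometric formula: P = P₀ exp(−z/H).
z/H = 4812.0/8325.9 = 0.57796; exp(−0.57796) = 0.56104.
P = 1010 × 0.56104 = 566.65 mb.

P ≈ 566.7 mb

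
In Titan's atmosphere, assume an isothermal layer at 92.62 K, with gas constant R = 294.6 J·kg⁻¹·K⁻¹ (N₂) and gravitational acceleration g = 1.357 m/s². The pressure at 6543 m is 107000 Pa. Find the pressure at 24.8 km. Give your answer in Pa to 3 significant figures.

Scale height: H = RT/g = 294.6 × 92.62 / 1.357 = 20107 m.
Between two levels, P₂ = P₁ exp(−Δz/H) with Δz = z₂ − z₁.
Δz = 24800 − 6543.0 = 18257 m; Δz/H = 18257/20107 = 0.90799.
P₂ = 107000 × exp(−0.90799) = 107000 × 0.40333 = 43156 Pa.

P ≈ 43200 Pa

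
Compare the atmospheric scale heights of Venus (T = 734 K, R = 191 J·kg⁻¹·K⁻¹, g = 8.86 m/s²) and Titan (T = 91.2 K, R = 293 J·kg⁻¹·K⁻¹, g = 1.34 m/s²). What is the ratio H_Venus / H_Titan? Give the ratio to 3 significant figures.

H_Venus/H_Titan ≈ 0.793

H = RT/g for each body.
H_Venus = 191 × 734 / 8.86 = 15823 m.
H_Titan = 293 × 91.2 / 1.34 = 19941 m.
H_Venus/H_Titan = 15823/19941 = 0.79349.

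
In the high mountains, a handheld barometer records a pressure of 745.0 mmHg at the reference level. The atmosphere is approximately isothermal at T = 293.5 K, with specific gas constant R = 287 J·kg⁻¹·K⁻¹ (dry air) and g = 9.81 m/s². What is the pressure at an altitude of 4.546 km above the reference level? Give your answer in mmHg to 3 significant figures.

P ≈ 439 mmHg

Scale height: H = RT/g = 287 × 293.5 / 9.81 = 8586.6 m.
Barometric formula: P = P₀ exp(−z/H).
z/H = 4546.0/8586.6 = 0.52943; exp(−0.52943) = 0.58894.
P = 745.0 × 0.58894 = 438.76 mmHg.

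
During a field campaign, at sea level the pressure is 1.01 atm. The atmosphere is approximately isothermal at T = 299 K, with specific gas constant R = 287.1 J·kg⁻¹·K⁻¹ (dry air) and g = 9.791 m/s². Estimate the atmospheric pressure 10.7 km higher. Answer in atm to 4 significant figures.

P ≈ 0.2981 atm

Scale height: H = RT/g = 287.1 × 299 / 9.791 = 8767.5 m.
Barometric formula: P = P₀ exp(−z/H).
z/H = 10700/8767.5 = 1.2204; exp(−1.2204) = 0.29511.
P = 1.01 × 0.29511 = 0.29806 atm.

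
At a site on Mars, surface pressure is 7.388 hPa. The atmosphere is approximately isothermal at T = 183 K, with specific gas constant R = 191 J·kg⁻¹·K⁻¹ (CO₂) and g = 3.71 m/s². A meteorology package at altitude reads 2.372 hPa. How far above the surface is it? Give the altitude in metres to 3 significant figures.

Scale height: H = RT/g = 191 × 183 / 3.71 = 9421.3 m.
Invert the barometric formula: z = H ln(P₀/P).
P₀/P = 7.388/2.372 = 3.1147; ln(3.1147) = 1.1361.
z = 9421.3 × 1.1361 = 10704 m.

z ≈ 10700 m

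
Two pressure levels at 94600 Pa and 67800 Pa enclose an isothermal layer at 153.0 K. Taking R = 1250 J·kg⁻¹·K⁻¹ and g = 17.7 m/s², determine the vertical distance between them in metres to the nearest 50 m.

Hypsometric equation: Δz = (R T̄/g) ln(P₁/P₂).
R T̄/g = 1250 × 153.0 / 17.7 = 10805 m.
ln(94600/67800) = ln(1.3953) = 0.33311.
Δz = 10805 × 0.33311 = 3599.3 m.

Δz ≈ 3600 m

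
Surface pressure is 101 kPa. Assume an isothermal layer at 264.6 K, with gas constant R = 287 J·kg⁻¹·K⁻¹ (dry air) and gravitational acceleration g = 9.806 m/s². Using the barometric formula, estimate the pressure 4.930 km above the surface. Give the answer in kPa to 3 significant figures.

P ≈ 53.4 kPa

Scale height: H = RT/g = 287 × 264.6 / 9.806 = 7744.3 m.
Barometric formula: P = P₀ exp(−z/H).
z/H = 4930.0/7744.3 = 0.63660; exp(−0.63660) = 0.52909.
P = 101 × 0.52909 = 53.438 kPa.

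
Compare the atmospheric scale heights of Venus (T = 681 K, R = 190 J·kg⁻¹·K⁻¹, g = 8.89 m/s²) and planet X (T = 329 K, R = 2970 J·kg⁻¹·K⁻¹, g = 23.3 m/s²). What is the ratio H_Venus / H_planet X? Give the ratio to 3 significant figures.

H_Venus/H_planet X ≈ 0.347

H = RT/g for each body.
H_Venus = 190 × 681 / 8.89 = 14555 m.
H_planet X = 2970 × 329 / 23.3 = 41937 m.
H_Venus/H_planet X = 14555/41937 = 0.34707.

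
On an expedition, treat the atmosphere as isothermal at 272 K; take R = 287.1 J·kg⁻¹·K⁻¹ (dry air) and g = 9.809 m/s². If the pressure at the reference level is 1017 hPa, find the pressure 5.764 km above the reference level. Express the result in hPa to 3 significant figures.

Scale height: H = RT/g = 287.1 × 272 / 9.809 = 7961.2 m.
Barometric formula: P = P₀ exp(−z/H).
z/H = 5764.0/7961.2 = 0.72401; exp(−0.72401) = 0.48480.
P = 1017 × 0.48480 = 493.04 hPa.

P ≈ 493 hPa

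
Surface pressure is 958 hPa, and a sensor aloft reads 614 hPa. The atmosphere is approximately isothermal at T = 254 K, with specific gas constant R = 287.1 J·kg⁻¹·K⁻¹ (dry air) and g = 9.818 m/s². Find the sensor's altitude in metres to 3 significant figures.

z ≈ 3300 m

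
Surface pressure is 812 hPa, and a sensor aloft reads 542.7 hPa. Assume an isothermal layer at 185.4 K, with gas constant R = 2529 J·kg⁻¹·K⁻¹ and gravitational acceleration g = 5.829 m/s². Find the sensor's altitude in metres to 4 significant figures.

z ≈ 32410 m

Scale height: H = RT/g = 2529 × 185.4 / 5.829 = 80439 m.
Invert the barometric formula: z = H ln(P₀/P).
P₀/P = 812/542.7 = 1.4962; ln(1.4962) = 0.40293.
z = 80439 × 0.40293 = 32411 m.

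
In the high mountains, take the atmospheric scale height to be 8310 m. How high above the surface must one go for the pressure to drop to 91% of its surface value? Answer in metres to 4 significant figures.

Set P/P₀ = exp(−z/H) = 0.91, so z = −H ln(0.91).
−ln(0.91) = 0.094311; z = 8310.0 × 0.094311 = 783.72 m.

z ≈ 783.7 m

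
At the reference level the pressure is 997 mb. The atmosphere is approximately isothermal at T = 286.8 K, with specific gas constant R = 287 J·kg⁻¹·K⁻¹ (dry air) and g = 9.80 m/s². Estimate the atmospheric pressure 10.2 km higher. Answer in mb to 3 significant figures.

Scale height: H = RT/g = 287 × 286.8 / 9.80 = 8399.1 m.
Barometric formula: P = P₀ exp(−z/H).
z/H = 10200/8399.1 = 1.2144; exp(−1.2144) = 0.29689.
P = 997 × 0.29689 = 296.00 mb.

P ≈ 296 mb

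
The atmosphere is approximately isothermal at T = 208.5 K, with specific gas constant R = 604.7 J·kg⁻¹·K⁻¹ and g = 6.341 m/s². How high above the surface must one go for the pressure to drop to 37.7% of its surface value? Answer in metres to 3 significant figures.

z ≈ 19400 m

Scale height: H = RT/g = 604.7 × 208.5 / 6.341 = 19883 m.
Set P/P₀ = exp(−z/H) = 0.377, so z = −H ln(0.377).
−ln(0.377) = 0.97551; z = 19883 × 0.97551 = 19396 m.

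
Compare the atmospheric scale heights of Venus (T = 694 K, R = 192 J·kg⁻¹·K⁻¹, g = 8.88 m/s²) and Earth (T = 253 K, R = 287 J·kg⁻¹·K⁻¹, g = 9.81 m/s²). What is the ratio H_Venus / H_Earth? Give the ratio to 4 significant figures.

H_Venus/H_Earth ≈ 2.027

H = RT/g for each body.
H_Venus = 192 × 694 / 8.88 = 15005 m.
H_Earth = 287 × 253 / 9.81 = 7401.7 m.
H_Venus/H_Earth = 15005/7401.7 = 2.0272.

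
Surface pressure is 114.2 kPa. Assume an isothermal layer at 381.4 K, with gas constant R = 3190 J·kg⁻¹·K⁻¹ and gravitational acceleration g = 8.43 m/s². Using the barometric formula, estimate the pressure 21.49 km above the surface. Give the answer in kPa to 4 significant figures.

P ≈ 98.40 kPa

Scale height: H = RT/g = 3190 × 381.4 / 8.43 = 144330 m.
Barometric formula: P = P₀ exp(−z/H).
z/H = 21490/144330 = 0.14889; exp(−0.14889) = 0.86166.
P = 114.2 × 0.86166 = 98.402 kPa.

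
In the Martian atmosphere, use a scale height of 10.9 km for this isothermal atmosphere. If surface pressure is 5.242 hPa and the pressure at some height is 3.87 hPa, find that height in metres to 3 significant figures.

Invert the barometric formula: z = H ln(P₀/P).
P₀/P = 5.242/3.87 = 1.3545; ln(1.3545) = 0.30343.
z = 10900 × 0.30343 = 3307.4 m.

z ≈ 3310 m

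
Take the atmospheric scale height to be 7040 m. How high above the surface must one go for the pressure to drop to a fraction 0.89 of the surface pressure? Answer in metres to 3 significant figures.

z ≈ 820 m

Set P/P₀ = exp(−z/H) = 0.89, so z = −H ln(0.89).
−ln(0.89) = 0.11653; z = 7040.0 × 0.11653 = 820.37 m.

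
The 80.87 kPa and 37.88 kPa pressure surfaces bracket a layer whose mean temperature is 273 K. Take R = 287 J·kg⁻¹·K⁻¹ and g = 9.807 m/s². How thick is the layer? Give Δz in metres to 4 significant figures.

Hypsometric equation: Δz = (R T̄/g) ln(P₁/P₂).
R T̄/g = 287 × 273 / 9.807 = 7989.3 m.
ln(80.87/37.88) = ln(2.1349) = 0.75842.
Δz = 7989.3 × 0.75842 = 6059.2 m.

Δz ≈ 6059 m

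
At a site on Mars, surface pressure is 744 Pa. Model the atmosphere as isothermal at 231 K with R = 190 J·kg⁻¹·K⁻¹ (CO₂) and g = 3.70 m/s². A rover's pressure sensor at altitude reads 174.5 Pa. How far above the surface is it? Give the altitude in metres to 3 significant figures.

z ≈ 17200 m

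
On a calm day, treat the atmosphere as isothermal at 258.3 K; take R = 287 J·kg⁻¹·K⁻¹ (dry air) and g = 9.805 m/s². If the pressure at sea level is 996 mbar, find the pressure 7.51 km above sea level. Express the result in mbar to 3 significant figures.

P ≈ 369 mbar

Scale height: H = RT/g = 287 × 258.3 / 9.805 = 7560.6 m.
Barometric formula: P = P₀ exp(−z/H).
z/H = 7510.0/7560.6 = 0.99331; exp(−0.99331) = 0.37035.
P = 996 × 0.37035 = 368.87 mbar.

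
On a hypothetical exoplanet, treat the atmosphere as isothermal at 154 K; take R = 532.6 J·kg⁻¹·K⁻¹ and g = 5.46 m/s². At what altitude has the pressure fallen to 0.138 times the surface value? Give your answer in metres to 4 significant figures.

z ≈ 29750 m

Scale height: H = RT/g = 532.6 × 154 / 5.46 = 15022 m.
Set P/P₀ = exp(−z/H) = 0.138, so z = −H ln(0.138).
−ln(0.138) = 1.9805; z = 15022 × 1.9805 = 29751 m.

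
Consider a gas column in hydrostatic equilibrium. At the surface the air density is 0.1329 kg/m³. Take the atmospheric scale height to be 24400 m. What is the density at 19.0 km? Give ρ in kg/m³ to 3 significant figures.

ρ ≈ 0.0610 kg/m³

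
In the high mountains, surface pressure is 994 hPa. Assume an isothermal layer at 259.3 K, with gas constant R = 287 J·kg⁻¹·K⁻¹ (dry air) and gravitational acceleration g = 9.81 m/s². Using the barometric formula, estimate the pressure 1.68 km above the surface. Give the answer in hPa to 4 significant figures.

P ≈ 796.5 hPa

Scale height: H = RT/g = 287 × 259.3 / 9.81 = 7586.0 m.
Barometric formula: P = P₀ exp(−z/H).
z/H = 1680.0/7586.0 = 0.22146; exp(−0.22146) = 0.80135.
P = 994 × 0.80135 = 796.54 hPa.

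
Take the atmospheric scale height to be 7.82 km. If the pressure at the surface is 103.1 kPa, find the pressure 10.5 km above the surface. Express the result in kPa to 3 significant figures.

Barometric formula: P = P₀ exp(−z/H).
z/H = 10500/7820.0 = 1.3427; exp(−1.3427) = 0.26114.
P = 103.1 × 0.26114 = 26.924 kPa.

P ≈ 26.9 kPa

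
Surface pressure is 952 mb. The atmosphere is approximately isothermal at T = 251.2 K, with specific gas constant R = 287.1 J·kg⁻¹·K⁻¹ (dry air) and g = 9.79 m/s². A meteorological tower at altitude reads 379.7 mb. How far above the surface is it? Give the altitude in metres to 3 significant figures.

Scale height: H = RT/g = 287.1 × 251.2 / 9.79 = 7366.7 m.
Invert the barometric formula: z = H ln(P₀/P).
P₀/P = 952/379.7 = 2.5072; ln(2.5072) = 0.91917.
z = 7366.7 × 0.91917 = 6771.2 m.

z ≈ 6770 m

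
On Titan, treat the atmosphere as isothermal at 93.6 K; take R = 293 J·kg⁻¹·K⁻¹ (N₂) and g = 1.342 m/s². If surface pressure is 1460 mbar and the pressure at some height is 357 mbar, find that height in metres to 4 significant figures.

Scale height: H = RT/g = 293 × 93.6 / 1.342 = 20436 m.
Invert the barometric formula: z = H ln(P₀/P).
P₀/P = 1460/357 = 4.0896; ln(4.0896) = 1.4084.
z = 20436 × 1.4084 = 28782 m.

z ≈ 28780 m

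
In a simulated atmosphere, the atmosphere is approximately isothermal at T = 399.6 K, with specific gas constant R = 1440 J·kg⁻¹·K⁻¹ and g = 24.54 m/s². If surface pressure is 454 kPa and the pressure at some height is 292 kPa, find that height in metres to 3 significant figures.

z ≈ 10300 m

Scale height: H = RT/g = 1440 × 399.6 / 24.54 = 23448 m.
Invert the barometric formula: z = H ln(P₀/P).
P₀/P = 454/292 = 1.5548; ln(1.5548) = 0.44135.
z = 23448 × 0.44135 = 10349 m.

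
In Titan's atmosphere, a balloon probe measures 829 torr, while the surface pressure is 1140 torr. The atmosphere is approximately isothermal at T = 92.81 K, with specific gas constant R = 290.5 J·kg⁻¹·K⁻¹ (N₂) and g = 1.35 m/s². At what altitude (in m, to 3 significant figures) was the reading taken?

Scale height: H = RT/g = 290.5 × 92.81 / 1.35 = 19971 m.
Invert the barometric formula: z = H ln(P₀/P).
P₀/P = 1140/829 = 1.3752; ln(1.3752) = 0.31860.
z = 19971 × 0.31860 = 6362.8 m.

z ≈ 6360 m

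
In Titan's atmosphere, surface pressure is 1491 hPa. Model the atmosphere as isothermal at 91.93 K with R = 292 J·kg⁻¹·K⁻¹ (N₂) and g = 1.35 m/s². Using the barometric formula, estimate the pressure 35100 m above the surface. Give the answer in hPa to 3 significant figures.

Scale height: H = RT/g = 292 × 91.93 / 1.35 = 19884 m.
Barometric formula: P = P₀ exp(−z/H).
z/H = 35100/19884 = 1.7652; exp(−1.7652) = 0.17115.
P = 1491 × 0.17115 = 255.18 hPa.

P ≈ 255 hPa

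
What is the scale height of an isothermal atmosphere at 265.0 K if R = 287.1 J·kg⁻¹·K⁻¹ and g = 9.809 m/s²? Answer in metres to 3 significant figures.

H ≈ 7760 m

The scale height of an isothermal atmosphere is H = RT/g.
H = 287.1 × 265.0 / 9.809 = 76082/9.809 = 7756.3 m.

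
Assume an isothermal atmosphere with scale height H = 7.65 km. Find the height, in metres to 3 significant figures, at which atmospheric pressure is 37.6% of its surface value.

z ≈ 7480 m

Set P/P₀ = exp(−z/H) = 0.376, so z = −H ln(0.376).
−ln(0.376) = 0.97817; z = 7650.0 × 0.97817 = 7483.0 m.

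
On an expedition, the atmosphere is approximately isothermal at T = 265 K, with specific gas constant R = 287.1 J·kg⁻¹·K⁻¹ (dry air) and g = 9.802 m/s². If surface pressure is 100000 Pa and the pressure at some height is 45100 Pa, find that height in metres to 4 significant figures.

Scale height: H = RT/g = 287.1 × 265 / 9.802 = 7761.8 m.
Invert the barometric formula: z = H ln(P₀/P).
P₀/P = 100000/45100 = 2.2173; ln(2.2173) = 0.79629.
z = 7761.8 × 0.79629 = 6180.6 m.

z ≈ 6181 m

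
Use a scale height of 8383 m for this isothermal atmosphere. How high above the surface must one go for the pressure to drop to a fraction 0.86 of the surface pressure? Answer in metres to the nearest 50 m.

Set P/P₀ = exp(−z/H) = 0.86, so z = −H ln(0.86).
−ln(0.86) = 0.15082; z = 8383.0 × 0.15082 = 1264.3 m.

z ≈ 1250 m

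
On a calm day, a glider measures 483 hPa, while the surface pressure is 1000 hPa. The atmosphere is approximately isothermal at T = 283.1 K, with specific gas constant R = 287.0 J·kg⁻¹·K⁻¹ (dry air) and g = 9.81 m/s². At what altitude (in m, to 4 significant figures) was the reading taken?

Scale height: H = RT/g = 287.0 × 283.1 / 9.81 = 8282.3 m.
Invert the barometric formula: z = H ln(P₀/P).
P₀/P = 1000/483 = 2.0704; ln(2.0704) = 0.72774.
z = 8282.3 × 0.72774 = 6027.4 m.

z ≈ 6027 m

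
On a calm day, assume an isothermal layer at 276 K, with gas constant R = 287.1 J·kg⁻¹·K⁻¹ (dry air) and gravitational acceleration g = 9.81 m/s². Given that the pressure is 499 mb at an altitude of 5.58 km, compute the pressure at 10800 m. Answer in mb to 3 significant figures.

Scale height: H = RT/g = 287.1 × 276 / 9.81 = 8077.4 m.
Between two levels, P₂ = P₁ exp(−Δz/H) with Δz = z₂ − z₁.
Δz = 10800 − 5580.0 = 5220.0 m; Δz/H = 5220.0/8077.4 = 0.64625.
P₂ = 499 × exp(−0.64625) = 499 × 0.52401 = 261.48 mb.

P ≈ 261 mb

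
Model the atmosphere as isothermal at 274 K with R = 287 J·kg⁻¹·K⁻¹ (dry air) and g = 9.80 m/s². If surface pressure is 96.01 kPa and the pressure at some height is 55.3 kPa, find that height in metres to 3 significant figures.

Scale height: H = RT/g = 287 × 274 / 9.80 = 8024.3 m.
Invert the barometric formula: z = H ln(P₀/P).
P₀/P = 96.01/55.3 = 1.7362; ln(1.7362) = 0.55170.
z = 8024.3 × 0.55170 = 4427.0 m.

z ≈ 4430 m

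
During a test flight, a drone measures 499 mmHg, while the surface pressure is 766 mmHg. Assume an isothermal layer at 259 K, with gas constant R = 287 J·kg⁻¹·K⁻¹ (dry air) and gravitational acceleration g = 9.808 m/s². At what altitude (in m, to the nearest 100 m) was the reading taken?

Scale height: H = RT/g = 287 × 259 / 9.808 = 7578.8 m.
Invert the barometric formula: z = H ln(P₀/P).
P₀/P = 766/499 = 1.5351; ln(1.5351) = 0.42860.
z = 7578.8 × 0.42860 = 3248.3 m.

z ≈ 3200 m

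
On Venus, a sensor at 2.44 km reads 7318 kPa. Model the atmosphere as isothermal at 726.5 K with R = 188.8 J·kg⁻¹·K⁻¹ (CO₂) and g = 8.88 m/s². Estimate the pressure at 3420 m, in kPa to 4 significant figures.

Scale height: H = RT/g = 188.8 × 726.5 / 8.88 = 15446 m.
Between two levels, P₂ = P₁ exp(−Δz/H) with Δz = z₂ − z₁.
Δz = 3420.0 − 2440.0 = 980.00 m; Δz/H = 980.00/15446 = 0.063447.
P₂ = 7318 × exp(−0.063447) = 7318 × 0.93852 = 6868.1 kPa.

P ≈ 6868 kPa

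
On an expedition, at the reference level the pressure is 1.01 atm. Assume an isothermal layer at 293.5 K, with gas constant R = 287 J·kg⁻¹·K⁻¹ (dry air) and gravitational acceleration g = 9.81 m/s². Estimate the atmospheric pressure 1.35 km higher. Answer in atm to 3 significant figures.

P ≈ 0.863 atm

Scale height: H = RT/g = 287 × 293.5 / 9.81 = 8586.6 m.
Barometric formula: P = P₀ exp(−z/H).
z/H = 1350.0/8586.6 = 0.15722; exp(−0.15722) = 0.85452.
P = 1.01 × 0.85452 = 0.86307 atm.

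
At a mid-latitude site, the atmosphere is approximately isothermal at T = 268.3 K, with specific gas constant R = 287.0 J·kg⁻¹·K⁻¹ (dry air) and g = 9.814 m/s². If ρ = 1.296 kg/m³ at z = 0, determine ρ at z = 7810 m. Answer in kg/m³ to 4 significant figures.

ρ ≈ 0.4790 kg/m³

Scale height: H = RT/g = 287.0 × 268.3 / 9.814 = 7846.1 m.
In an isothermal atmosphere, density decays like pressure: ρ = ρ₀ exp(−z/H).
z/H = 7810.0/7846.1 = 0.99540; exp(−0.99540) = 0.36958.
ρ = 1.296 × 0.36958 = 0.47898 kg/m³.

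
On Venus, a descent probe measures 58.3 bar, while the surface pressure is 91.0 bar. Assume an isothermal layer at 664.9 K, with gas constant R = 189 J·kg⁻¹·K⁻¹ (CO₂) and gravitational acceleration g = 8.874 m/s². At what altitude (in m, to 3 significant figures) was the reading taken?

Scale height: H = RT/g = 189 × 664.9 / 8.874 = 14161 m.
Invert the barometric formula: z = H ln(P₀/P).
P₀/P = 91.0/58.3 = 1.5609; ln(1.5609) = 0.44526.
z = 14161 × 0.44526 = 6305.3 m.

z ≈ 6310 m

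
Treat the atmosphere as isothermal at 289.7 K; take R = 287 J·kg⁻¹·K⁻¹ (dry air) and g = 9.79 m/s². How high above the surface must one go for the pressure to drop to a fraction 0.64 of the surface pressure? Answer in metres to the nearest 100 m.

Scale height: H = RT/g = 287 × 289.7 / 9.79 = 8492.7 m.
Set P/P₀ = exp(−z/H) = 0.64, so z = −H ln(0.64).
−ln(0.64) = 0.44629; z = 8492.7 × 0.44629 = 3790.2 m.

z ≈ 3800 m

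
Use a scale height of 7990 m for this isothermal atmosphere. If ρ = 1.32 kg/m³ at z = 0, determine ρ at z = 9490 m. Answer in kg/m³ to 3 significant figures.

ρ ≈ 0.402 kg/m³

In an isothermal atmosphere, density decays like pressure: ρ = ρ₀ exp(−z/H).
z/H = 9490.0/7990.0 = 1.1877; exp(−1.1877) = 0.30492.
ρ = 1.32 × 0.30492 = 0.40249 kg/m³.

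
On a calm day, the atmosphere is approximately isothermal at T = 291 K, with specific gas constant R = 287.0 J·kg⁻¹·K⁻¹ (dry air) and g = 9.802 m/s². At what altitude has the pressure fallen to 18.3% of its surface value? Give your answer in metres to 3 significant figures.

Scale height: H = RT/g = 287.0 × 291 / 9.802 = 8520.4 m.
Set P/P₀ = exp(−z/H) = 0.183, so z = −H ln(0.183).
−ln(0.183) = 1.6983; z = 8520.4 × 1.6983 = 14470 m.

z ≈ 14500 m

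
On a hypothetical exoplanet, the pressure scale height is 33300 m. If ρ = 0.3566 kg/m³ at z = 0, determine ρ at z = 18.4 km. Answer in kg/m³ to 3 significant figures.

ρ ≈ 0.205 kg/m³

In an isothermal atmosphere, density decays like pressure: ρ = ρ₀ exp(−z/H).
z/H = 18400/33300 = 0.55255; exp(−0.55255) = 0.57548.
ρ = 0.3566 × 0.57548 = 0.20522 kg/m³.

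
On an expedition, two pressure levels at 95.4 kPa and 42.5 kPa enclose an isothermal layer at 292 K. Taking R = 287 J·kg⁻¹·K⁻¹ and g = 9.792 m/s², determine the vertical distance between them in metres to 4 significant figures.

Hypsometric equation: Δz = (R T̄/g) ln(P₁/P₂).
R T̄/g = 287 × 292 / 9.792 = 8558.4 m.
ln(95.4/42.5) = ln(2.2447) = 0.80857.
Δz = 8558.4 × 0.80857 = 6920.1 m.

Δz ≈ 6920 m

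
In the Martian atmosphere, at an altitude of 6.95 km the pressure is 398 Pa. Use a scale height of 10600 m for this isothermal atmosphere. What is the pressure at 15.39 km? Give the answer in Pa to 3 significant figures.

Between two levels, P₂ = P₁ exp(−Δz/H) with Δz = z₂ − z₁.
Δz = 15390 − 6950.0 = 8440.0 m; Δz/H = 8440.0/10600 = 0.79623.
P₂ = 398 × exp(−0.79623) = 398 × 0.45103 = 179.51 Pa.

P ≈ 180 Pa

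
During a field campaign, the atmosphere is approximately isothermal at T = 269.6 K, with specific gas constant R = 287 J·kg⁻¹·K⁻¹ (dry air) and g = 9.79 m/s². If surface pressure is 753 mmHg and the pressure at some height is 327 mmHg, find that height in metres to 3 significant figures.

z ≈ 6590 m

Scale height: H = RT/g = 287 × 269.6 / 9.79 = 7903.5 m.
Invert the barometric formula: z = H ln(P₀/P).
P₀/P = 753/327 = 2.3028; ln(2.3028) = 0.83413.
z = 7903.5 × 0.83413 = 6592.5 m.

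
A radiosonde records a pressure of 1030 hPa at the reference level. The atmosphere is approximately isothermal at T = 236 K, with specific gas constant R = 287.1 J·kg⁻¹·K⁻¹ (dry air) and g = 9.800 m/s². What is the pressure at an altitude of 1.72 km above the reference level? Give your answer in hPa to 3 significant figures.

P ≈ 803 hPa

Scale height: H = RT/g = 287.1 × 236 / 9.800 = 6913.8 m.
Barometric formula: P = P₀ exp(−z/H).
z/H = 1720.0/6913.8 = 0.24878; exp(−0.24878) = 0.77975.
P = 1030 × 0.77975 = 803.14 hPa.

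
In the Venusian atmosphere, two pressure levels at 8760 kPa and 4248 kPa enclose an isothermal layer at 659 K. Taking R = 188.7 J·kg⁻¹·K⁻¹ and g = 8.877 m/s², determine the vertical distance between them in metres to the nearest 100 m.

Δz ≈ 10100 m

Hypsometric equation: Δz = (R T̄/g) ln(P₁/P₂).
R T̄/g = 188.7 × 659 / 8.877 = 14008 m.
ln(8760/4248) = ln(2.0621) = 0.72372.
Δz = 14008 × 0.72372 = 10138 m.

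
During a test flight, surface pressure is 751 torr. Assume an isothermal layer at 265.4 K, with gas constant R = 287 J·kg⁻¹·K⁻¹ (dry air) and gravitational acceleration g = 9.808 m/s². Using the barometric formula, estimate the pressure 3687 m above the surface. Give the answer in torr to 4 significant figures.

Scale height: H = RT/g = 287 × 265.4 / 9.808 = 7766.1 m.
Barometric formula: P = P₀ exp(−z/H).
z/H = 3687.0/7766.1 = 0.47476; exp(−0.47476) = 0.62203.
P = 751 × 0.62203 = 467.14 torr.

P ≈ 467.1 torr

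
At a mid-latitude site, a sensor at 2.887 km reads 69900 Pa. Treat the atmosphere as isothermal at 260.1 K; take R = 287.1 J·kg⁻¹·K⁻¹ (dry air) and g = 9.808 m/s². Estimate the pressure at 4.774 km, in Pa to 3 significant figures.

Scale height: H = RT/g = 287.1 × 260.1 / 9.808 = 7613.7 m.
Between two levels, P₂ = P₁ exp(−Δz/H) with Δz = z₂ − z₁.
Δz = 4774.0 − 2887.0 = 1887.0 m; Δz/H = 1887.0/7613.7 = 0.24784.
P₂ = 69900 × exp(−0.24784) = 69900 × 0.78048 = 54556 Pa.

P ≈ 54600 Pa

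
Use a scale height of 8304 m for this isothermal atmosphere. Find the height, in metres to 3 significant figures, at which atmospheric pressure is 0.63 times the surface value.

z ≈ 3840 m

Set P/P₀ = exp(−z/H) = 0.63, so z = −H ln(0.63).
−ln(0.63) = 0.46204; z = 8304.0 × 0.46204 = 3836.8 m.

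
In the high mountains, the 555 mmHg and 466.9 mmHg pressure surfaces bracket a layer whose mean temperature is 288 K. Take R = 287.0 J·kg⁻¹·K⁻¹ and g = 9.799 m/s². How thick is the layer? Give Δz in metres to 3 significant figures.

Δz ≈ 1460 m

Hypsometric equation: Δz = (R T̄/g) ln(P₁/P₂).
R T̄/g = 287.0 × 288 / 9.799 = 8435.1 m.
ln(555/466.9) = ln(1.1887) = 0.17286.
Δz = 8435.1 × 0.17286 = 1458.1 m.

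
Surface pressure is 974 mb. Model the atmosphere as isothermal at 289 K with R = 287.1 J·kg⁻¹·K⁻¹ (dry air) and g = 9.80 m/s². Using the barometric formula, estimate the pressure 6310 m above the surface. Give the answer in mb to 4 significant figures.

P ≈ 462.3 mb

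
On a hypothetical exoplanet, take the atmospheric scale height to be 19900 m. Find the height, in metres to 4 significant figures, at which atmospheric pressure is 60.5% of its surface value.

z ≈ 10000 m

Set P/P₀ = exp(−z/H) = 0.605, so z = −H ln(0.605).
−ln(0.605) = 0.50253; z = 19900 × 0.50253 = 10000 m.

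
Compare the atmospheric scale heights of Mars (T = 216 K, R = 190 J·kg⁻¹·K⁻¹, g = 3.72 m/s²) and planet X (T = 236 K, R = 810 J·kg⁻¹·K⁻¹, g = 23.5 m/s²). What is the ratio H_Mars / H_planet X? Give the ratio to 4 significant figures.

H = RT/g for each body.
H_Mars = 190 × 216 / 3.72 = 11032 m.
H_planet X = 810 × 236 / 23.5 = 8134.5 m.
H_Mars/H_planet X = 11032/8134.5 = 1.3562.

H_Mars/H_planet X ≈ 1.356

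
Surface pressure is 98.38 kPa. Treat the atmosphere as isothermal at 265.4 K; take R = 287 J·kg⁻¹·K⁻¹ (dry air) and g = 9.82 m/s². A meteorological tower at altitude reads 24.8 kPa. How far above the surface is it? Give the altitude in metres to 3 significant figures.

Scale height: H = RT/g = 287 × 265.4 / 9.82 = 7756.6 m.
Invert the barometric formula: z = H ln(P₀/P).
P₀/P = 98.38/24.8 = 3.9669; ln(3.9669) = 1.3780.
z = 7756.6 × 1.3780 = 10689 m.

z ≈ 10700 m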